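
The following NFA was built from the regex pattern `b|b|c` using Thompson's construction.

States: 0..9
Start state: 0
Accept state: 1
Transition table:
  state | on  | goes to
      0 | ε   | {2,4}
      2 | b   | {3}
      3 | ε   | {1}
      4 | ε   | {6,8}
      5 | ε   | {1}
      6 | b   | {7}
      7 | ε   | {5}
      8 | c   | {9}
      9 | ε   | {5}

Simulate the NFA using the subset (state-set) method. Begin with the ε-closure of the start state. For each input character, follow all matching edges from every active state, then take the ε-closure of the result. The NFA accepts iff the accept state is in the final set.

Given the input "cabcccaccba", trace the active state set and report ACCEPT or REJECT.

Answer: REJECT

Trace:
start: ε-closure({0}) = {0,2,4,6,8}
'c' @ 1: {1,5,9}  (accept∈set)
'a' @ 2: {}  — dead — no transitions
rest 'bcccaccba' ignored (set empty)
final: {}; accept 1 not in set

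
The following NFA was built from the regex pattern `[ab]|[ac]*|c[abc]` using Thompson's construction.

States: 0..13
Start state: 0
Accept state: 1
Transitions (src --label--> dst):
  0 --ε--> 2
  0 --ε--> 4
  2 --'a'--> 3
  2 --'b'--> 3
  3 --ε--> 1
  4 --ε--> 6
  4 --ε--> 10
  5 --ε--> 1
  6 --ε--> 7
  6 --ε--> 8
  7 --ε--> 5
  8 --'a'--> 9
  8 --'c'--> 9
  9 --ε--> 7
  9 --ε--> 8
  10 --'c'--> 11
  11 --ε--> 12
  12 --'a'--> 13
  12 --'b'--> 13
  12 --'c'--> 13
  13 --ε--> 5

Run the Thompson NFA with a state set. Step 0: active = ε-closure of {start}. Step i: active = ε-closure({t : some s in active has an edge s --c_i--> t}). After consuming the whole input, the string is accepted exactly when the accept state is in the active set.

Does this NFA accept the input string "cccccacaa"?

Answer: ACCEPT

Derivation:
S₀ = ε-closure({0}) = {0,1,2,4,5,6,7,8,10}
'c' @ 1: {1,5,7,8,9,11,12}  ✓accept
'c' @ 2: {1,5,7,8,9,13}  ✓accept
'c' @ 3: {1,5,7,8,9}  ✓accept
'c' @ 4: {1,5,7,8,9}  ✓accept
'c' @ 5: {1,5,7,8,9}  ✓accept
'a' @ 6: {1,5,7,8,9}  ✓accept
'c' @ 7: {1,5,7,8,9}  ✓accept
'a' @ 8: {1,5,7,8,9}  ✓accept
'a' @ 9: {1,5,7,8,9}  ✓accept
final: {1,5,7,8,9}; accept 1 in set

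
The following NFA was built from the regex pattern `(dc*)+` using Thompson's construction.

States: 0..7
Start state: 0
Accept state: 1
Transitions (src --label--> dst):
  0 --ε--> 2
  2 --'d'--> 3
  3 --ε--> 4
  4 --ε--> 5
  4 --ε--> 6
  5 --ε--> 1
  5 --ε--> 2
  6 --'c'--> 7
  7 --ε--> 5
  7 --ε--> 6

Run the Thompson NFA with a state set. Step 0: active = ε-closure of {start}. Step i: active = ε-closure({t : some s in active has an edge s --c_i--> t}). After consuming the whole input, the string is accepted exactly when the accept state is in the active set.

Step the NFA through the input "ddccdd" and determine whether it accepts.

start: ε-closure({0}) = {0,2}
'd' @ 1: {1,2,3,4,5,6}  ✓accept
'd' @ 2: {1,2,3,4,5,6}  ✓accept
'c' @ 3: {1,2,5,6,7}  ✓accept
'c' @ 4: {1,2,5,6,7}  ✓accept
'd' @ 5: {1,2,3,4,5,6}  ✓accept
'd' @ 6: {1,2,3,4,5,6}  ✓accept
final: {1,2,3,4,5,6}; accept 1 in set

Answer: ACCEPT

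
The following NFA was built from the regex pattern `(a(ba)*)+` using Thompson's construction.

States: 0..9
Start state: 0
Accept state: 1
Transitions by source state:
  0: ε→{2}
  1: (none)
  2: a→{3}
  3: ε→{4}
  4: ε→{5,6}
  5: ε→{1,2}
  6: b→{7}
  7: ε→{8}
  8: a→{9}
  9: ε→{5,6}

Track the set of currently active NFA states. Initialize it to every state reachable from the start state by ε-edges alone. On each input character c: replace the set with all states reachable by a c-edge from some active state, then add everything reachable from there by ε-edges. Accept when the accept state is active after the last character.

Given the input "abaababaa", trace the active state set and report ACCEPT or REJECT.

S₀ = ε-closure({0}) = {0,2}
'a' @ 1: {1,2,3,4,5,6}  (accept∈set)
'b' @ 2: {7,8}
'a' @ 3: {1,2,5,6,9}  (accept∈set)
'a' @ 4: {1,2,3,4,5,6}  (accept∈set)
'b' @ 5: {7,8}
'a' @ 6: {1,2,5,6,9}  (accept∈set)
'b' @ 7: {7,8}
'a' @ 8: {1,2,5,6,9}  (accept∈set)
'a' @ 9: {1,2,3,4,5,6}  (accept∈set)
final: {1,2,3,4,5,6}; accept 1 in set

Answer: ACCEPT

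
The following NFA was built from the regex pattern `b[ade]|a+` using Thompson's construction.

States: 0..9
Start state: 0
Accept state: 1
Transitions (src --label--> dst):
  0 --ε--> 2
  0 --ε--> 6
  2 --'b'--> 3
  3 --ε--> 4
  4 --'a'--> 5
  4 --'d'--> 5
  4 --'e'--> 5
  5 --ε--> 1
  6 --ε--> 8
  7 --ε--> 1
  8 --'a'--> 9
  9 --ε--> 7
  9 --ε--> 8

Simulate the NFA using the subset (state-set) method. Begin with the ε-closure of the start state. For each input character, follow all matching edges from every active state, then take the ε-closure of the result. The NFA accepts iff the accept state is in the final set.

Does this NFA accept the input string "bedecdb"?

Answer: REJECT

Derivation:
initial (ε-close {0}): {0,2,6,8}
'b' @ 1: {3,4}
'e' @ 2: {1,5}  ✓accept
'd' @ 3: {}  — no active states
rest 'ecdb' ignored (set empty)
end set {} — state 1 not in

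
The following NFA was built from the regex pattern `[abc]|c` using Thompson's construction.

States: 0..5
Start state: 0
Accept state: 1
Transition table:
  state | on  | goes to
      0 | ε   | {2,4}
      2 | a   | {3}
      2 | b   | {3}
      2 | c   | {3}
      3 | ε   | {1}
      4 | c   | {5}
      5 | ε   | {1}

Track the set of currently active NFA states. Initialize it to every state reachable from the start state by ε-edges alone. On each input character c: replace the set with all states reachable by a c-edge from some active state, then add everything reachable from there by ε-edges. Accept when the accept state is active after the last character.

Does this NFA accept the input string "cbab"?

S₀ = ε-closure({0}) = {0,2,4}
'c' @ 1: {1,3,5}  (accept∈set)
'b' @ 2: {}  — state set empty
rest 'ab' ignored (set empty)
final: {}; accept 1 not in set

Answer: REJECT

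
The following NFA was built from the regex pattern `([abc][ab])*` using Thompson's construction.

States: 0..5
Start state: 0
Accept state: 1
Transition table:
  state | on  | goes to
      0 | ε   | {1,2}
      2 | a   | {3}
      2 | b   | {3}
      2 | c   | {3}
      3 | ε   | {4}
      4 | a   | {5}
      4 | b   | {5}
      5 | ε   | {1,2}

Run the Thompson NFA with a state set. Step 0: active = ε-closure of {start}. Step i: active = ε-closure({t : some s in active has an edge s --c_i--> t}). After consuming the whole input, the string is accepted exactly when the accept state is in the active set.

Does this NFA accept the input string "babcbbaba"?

Answer: REJECT

Trace:
start: ε-closure({0}) = {0,1,2}
'b' @ 1: {3,4}
'a' @ 2: {1,2,5}  [accepting]
'b' @ 3: {3,4}
'c' @ 4: {}  — dead — no transitions
rest 'bbaba' ignored (set empty)
final: {}; accept 1 not in set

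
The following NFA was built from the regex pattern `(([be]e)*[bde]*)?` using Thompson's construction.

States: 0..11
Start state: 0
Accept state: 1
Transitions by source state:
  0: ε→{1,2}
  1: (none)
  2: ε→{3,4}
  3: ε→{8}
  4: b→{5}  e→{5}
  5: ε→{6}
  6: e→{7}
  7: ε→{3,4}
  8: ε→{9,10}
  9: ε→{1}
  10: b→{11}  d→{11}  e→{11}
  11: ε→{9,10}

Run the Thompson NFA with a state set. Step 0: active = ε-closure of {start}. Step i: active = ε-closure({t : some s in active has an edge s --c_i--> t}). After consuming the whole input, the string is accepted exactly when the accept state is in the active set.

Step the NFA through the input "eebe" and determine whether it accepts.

initial (ε-close {0}): {0,1,2,3,4,8,9,10}
'e' @ 1: {1,5,6,9,10,11}  ✓accept
'e' @ 2: {1,3,4,7,8,9,10,11}  ✓accept
'b' @ 3: {1,5,6,9,10,11}  ✓accept
'e' @ 4: {1,3,4,7,8,9,10,11}  ✓accept
after full input: {1,3,4,7,8,9,10,11}  (accept=1 in)

Answer: ACCEPT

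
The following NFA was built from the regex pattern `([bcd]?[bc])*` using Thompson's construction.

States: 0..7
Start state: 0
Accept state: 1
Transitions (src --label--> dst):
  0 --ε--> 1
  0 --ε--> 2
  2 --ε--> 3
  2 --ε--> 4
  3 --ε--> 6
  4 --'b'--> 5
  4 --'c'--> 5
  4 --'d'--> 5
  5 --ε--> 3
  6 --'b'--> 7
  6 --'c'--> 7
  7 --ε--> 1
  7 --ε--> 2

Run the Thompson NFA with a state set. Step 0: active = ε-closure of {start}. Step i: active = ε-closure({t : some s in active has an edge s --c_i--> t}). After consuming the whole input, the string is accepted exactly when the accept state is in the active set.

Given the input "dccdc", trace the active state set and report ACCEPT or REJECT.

initial (ε-close {0}): {0,1,2,3,4,6}
'd' @ 1: {3,5,6}
'c' @ 2: {1,2,3,4,6,7}  ✓accept
'c' @ 3: {1,2,3,4,5,6,7}  ✓accept
'd' @ 4: {3,5,6}
'c' @ 5: {1,2,3,4,6,7}  ✓accept
end set {1,2,3,4,6,7} — state 1 in

Answer: ACCEPT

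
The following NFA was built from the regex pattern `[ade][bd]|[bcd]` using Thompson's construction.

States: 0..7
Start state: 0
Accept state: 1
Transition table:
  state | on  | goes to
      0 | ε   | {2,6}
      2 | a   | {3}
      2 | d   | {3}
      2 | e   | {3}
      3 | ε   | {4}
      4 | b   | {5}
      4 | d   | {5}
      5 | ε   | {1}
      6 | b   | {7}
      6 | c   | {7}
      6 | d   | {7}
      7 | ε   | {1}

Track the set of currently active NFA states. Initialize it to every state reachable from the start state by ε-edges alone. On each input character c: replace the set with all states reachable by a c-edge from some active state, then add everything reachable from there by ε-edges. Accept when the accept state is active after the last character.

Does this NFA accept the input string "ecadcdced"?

Answer: REJECT

Trace:
start: ε-closure({0}) = {0,2,6}
'e' @ 1: {3,4}
'c' @ 2: {}  — dead — no transitions
rest 'adcdced' ignored (set empty)
final: {}; accept 1 not in set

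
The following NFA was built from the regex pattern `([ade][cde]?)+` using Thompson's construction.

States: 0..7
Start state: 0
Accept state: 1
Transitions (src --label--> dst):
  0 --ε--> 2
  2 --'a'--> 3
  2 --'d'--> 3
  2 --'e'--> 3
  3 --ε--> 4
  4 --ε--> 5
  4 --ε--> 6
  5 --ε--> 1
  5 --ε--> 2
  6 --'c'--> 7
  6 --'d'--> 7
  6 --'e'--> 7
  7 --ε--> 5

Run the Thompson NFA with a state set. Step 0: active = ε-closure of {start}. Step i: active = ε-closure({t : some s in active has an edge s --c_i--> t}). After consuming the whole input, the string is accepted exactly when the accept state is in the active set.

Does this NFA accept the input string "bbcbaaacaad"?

start: ε-closure({0}) = {0,2}
'b' @ 1: {}  — no active states
rest 'bcbaaacaad' ignored (set empty)
end set {} — state 1 not in

Answer: REJECT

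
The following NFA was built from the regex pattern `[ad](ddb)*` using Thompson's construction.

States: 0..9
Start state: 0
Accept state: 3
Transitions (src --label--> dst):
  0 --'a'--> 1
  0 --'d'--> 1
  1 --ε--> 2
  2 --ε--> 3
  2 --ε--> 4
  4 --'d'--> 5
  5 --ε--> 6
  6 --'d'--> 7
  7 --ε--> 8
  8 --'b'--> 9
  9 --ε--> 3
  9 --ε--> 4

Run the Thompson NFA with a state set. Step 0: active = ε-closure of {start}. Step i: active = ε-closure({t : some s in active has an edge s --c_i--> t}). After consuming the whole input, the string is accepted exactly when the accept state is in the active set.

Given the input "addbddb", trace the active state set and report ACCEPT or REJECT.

Answer: ACCEPT

Trace:
start: ε-closure({0}) = {0}
'a' @ 1: {1,2,3,4}  (accept∈set)
'd' @ 2: {5,6}
'd' @ 3: {7,8}
'b' @ 4: {3,4,9}  (accept∈set)
'd' @ 5: {5,6}
'd' @ 6: {7,8}
'b' @ 7: {3,4,9}  (accept∈set)
end set {3,4,9} — state 3 in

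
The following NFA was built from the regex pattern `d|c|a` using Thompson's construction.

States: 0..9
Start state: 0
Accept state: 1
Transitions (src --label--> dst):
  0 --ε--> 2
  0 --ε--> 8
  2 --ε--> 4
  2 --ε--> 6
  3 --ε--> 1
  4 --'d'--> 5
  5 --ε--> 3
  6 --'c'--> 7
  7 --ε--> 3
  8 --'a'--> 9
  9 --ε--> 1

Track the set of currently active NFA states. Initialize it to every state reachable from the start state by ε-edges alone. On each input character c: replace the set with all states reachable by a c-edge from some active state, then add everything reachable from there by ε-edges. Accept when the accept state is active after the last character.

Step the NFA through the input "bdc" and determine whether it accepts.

Answer: REJECT

Steps:
S₀ = ε-closure({0}) = {0,2,4,6,8}
'b' @ 1: {}  — no active states
rest 'dc' ignored (set empty)
end set {} — state 1 not in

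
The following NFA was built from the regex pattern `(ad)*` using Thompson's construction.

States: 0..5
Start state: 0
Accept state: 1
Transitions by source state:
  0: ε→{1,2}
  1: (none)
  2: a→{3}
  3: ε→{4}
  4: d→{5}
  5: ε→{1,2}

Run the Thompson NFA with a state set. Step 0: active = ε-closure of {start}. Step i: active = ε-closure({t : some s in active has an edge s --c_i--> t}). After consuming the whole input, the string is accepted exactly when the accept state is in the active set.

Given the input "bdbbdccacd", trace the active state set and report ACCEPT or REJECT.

Answer: REJECT

Derivation:
start: ε-closure({0}) = {0,1,2}
'b' @ 1: {}  — dead — no transitions
rest 'dbbdccacd' ignored (set empty)
after full input: {}  (accept=1 not in)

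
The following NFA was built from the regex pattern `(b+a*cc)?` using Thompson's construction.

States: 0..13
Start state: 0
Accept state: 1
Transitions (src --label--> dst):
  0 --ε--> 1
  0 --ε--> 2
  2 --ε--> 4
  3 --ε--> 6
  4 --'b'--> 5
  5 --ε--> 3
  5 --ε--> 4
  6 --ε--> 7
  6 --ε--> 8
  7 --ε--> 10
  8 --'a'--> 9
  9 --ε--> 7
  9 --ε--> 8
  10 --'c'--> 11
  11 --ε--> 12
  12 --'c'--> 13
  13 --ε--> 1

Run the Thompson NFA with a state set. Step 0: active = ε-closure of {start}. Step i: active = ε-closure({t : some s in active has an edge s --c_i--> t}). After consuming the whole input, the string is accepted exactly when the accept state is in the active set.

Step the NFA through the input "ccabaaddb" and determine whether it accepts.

initial (ε-close {0}): {0,1,2,4}
'c' @ 1: {}  — no active states
rest 'cabaaddb' ignored (set empty)
end set {} — state 1 not in

Answer: REJECT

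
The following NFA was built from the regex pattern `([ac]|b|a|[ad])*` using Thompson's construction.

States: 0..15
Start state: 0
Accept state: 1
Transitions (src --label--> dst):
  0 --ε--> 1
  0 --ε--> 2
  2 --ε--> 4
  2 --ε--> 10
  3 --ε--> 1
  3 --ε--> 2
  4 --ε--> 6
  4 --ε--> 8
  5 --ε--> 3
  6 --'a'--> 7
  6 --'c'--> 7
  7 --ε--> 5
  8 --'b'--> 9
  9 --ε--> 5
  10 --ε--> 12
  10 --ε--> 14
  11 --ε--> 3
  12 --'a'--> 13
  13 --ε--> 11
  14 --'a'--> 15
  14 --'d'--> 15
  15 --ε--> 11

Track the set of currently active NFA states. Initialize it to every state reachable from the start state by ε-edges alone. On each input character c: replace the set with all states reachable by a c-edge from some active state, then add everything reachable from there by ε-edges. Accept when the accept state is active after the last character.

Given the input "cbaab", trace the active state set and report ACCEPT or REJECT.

Answer: ACCEPT

Trace:
initial (ε-close {0}): {0,1,2,4,6,8,10,12,14}
'c' @ 1: {1,2,3,4,5,6,7,8,10,12,14}  ✓accept
'b' @ 2: {1,2,3,4,5,6,8,9,10,12,14}  ✓accept
'a' @ 3: {1,2,3,4,5,6,7,8,10,11,12,13,14,15}  ✓accept
'a' @ 4: {1,2,3,4,5,6,7,8,10,11,12,13,14,15}  ✓accept
'b' @ 5: {1,2,3,4,5,6,8,9,10,12,14}  ✓accept
final: {1,2,3,4,5,6,8,9,10,12,14}; accept 1 in set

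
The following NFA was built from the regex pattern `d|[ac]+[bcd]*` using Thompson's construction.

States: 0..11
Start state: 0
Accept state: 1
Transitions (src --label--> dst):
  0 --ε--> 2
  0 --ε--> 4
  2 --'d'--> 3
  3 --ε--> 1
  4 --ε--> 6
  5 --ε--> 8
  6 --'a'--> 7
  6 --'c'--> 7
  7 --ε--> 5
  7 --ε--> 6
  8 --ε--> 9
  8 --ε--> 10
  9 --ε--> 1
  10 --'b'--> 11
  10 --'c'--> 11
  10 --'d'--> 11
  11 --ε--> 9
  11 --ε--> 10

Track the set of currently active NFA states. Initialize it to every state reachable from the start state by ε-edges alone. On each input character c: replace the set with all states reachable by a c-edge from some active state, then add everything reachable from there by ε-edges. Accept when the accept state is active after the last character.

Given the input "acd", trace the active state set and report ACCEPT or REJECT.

S₀ = ε-closure({0}) = {0,2,4,6}
'a' @ 1: {1,5,6,7,8,9,10}  [accepting]
'c' @ 2: {1,5,6,7,8,9,10,11}  [accepting]
'd' @ 3: {1,9,10,11}  [accepting]
end set {1,9,10,11} — state 1 in

Answer: ACCEPT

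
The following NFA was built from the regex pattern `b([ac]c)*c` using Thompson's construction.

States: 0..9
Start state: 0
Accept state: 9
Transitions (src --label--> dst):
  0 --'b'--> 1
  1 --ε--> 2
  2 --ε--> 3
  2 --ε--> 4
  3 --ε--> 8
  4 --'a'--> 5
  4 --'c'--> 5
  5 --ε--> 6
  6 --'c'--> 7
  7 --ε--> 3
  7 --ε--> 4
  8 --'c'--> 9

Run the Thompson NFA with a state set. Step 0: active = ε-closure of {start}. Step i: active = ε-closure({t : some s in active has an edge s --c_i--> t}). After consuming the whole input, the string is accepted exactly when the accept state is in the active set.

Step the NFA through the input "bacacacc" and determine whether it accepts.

start: ε-closure({0}) = {0}
'b' @ 1: {1,2,3,4,8}
'a' @ 2: {5,6}
'c' @ 3: {3,4,7,8}
'a' @ 4: {5,6}
'c' @ 5: {3,4,7,8}
'a' @ 6: {5,6}
'c' @ 7: {3,4,7,8}
'c' @ 8: {5,6,9}  ✓accept
end set {5,6,9} — state 9 in

Answer: ACCEPT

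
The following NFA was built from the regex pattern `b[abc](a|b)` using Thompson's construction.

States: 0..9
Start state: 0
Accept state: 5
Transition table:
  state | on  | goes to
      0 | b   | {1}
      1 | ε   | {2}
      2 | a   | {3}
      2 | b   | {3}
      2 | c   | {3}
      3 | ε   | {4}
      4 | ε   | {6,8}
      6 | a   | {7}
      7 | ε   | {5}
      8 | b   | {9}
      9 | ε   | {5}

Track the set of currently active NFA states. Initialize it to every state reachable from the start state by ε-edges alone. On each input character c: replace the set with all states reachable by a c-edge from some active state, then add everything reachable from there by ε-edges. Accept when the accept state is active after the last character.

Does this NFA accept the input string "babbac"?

S₀ = ε-closure({0}) = {0}
'b' @ 1: {1,2}
'a' @ 2: {3,4,6,8}
'b' @ 3: {5,9}  ✓accept
'b' @ 4: {}  — dead — no transitions
rest 'ac' ignored (set empty)
after full input: {}  (accept=5 not in)

Answer: REJECT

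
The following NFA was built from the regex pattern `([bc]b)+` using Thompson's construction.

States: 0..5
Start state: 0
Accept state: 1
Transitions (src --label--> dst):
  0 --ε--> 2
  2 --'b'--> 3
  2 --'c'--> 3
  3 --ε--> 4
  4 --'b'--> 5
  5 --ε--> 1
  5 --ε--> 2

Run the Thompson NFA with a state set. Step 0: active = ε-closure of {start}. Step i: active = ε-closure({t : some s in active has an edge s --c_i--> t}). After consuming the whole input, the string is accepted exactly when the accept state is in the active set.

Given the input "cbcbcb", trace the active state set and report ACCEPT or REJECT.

start: ε-closure({0}) = {0,2}
'c' @ 1: {3,4}
'b' @ 2: {1,2,5}  ✓accept
'c' @ 3: {3,4}
'b' @ 4: {1,2,5}  ✓accept
'c' @ 5: {3,4}
'b' @ 6: {1,2,5}  ✓accept
end set {1,2,5} — state 1 in

Answer: ACCEPT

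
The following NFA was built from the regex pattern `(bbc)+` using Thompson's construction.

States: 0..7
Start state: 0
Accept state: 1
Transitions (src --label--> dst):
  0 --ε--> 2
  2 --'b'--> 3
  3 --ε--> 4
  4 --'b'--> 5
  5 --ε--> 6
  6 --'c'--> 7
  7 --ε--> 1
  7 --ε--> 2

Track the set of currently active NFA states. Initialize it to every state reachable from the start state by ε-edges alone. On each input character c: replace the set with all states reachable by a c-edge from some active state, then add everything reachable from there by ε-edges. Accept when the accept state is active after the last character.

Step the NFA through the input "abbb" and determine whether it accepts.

initial (ε-close {0}): {0,2}
'a' @ 1: {}  — state set empty
rest 'bbb' ignored (set empty)
final: {}; accept 1 not in set

Answer: REJECT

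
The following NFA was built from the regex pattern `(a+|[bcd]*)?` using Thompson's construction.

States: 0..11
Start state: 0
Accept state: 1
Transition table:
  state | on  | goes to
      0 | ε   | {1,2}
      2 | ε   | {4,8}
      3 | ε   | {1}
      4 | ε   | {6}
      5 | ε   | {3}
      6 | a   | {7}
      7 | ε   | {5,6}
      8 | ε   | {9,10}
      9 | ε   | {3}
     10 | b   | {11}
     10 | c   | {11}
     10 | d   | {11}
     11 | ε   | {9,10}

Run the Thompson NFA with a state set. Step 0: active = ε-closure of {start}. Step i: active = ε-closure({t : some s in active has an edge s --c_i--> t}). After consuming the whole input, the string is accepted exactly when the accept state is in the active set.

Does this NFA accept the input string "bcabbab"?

initial (ε-close {0}): {0,1,2,3,4,6,8,9,10}
'b' @ 1: {1,3,9,10,11}  ✓accept
'c' @ 2: {1,3,9,10,11}  ✓accept
'a' @ 3: {}  — state set empty
rest 'bbab' ignored (set empty)
after full input: {}  (accept=1 not in)

Answer: REJECT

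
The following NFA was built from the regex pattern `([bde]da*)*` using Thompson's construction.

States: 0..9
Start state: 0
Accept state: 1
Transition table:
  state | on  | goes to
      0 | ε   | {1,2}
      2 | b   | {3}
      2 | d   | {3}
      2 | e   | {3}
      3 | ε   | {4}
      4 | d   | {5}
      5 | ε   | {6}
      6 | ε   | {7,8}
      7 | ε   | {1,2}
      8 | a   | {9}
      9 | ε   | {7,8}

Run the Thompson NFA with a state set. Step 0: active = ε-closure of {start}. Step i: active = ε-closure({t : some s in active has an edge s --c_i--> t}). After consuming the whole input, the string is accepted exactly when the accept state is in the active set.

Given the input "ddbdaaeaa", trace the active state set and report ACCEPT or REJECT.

Answer: REJECT

Derivation:
S₀ = ε-closure({0}) = {0,1,2}
'd' @ 1: {3,4}
'd' @ 2: {1,2,5,6,7,8}  [accepting]
'b' @ 3: {3,4}
'd' @ 4: {1,2,5,6,7,8}  [accepting]
'a' @ 5: {1,2,7,8,9}  [accepting]
'a' @ 6: {1,2,7,8,9}  [accepting]
'e' @ 7: {3,4}
'a' @ 8: {}  — dead — no transitions
rest 'a' ignored (set empty)
final: {}; accept 1 not in set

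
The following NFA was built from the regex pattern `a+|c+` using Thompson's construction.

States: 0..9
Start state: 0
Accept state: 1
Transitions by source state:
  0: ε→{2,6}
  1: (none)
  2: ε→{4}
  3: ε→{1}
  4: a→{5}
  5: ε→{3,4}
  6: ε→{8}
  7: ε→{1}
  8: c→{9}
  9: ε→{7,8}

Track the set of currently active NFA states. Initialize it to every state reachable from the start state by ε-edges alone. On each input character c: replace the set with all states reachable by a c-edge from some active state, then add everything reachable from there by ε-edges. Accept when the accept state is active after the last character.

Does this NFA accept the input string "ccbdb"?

initial (ε-close {0}): {0,2,4,6,8}
'c' @ 1: {1,7,8,9}  (accept∈set)
'c' @ 2: {1,7,8,9}  (accept∈set)
'b' @ 3: {}  — dead — no transitions
rest 'db' ignored (set empty)
after full input: {}  (accept=1 not in)

Answer: REJECT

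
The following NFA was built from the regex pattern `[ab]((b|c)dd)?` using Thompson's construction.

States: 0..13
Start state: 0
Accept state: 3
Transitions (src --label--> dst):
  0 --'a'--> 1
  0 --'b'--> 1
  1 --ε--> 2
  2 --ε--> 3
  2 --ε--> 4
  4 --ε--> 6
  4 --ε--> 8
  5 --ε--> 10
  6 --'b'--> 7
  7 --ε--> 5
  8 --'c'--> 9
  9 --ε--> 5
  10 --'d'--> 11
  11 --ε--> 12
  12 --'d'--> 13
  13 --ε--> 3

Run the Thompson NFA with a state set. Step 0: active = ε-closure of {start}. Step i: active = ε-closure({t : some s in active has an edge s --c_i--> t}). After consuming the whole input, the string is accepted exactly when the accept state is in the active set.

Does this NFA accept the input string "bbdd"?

Answer: ACCEPT

Steps:
initial (ε-close {0}): {0}
'b' @ 1: {1,2,3,4,6,8}  ✓accept
'b' @ 2: {5,7,10}
'd' @ 3: {11,12}
'd' @ 4: {3,13}  ✓accept
final: {3,13}; accept 3 in set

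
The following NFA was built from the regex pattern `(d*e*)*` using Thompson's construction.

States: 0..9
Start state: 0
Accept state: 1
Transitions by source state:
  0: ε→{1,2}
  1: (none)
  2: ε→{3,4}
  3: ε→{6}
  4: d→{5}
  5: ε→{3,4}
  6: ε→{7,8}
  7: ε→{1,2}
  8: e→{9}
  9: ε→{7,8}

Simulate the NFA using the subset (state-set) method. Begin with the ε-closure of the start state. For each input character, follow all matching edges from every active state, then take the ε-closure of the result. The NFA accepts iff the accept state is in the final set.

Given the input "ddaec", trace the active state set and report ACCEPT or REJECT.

Answer: REJECT

Steps:
initial (ε-close {0}): {0,1,2,3,4,6,7,8}
'd' @ 1: {1,2,3,4,5,6,7,8}  [accepting]
'd' @ 2: {1,2,3,4,5,6,7,8}  [accepting]
'a' @ 3: {}  — state set empty
rest 'ec' ignored (set empty)
final: {}; accept 1 not in set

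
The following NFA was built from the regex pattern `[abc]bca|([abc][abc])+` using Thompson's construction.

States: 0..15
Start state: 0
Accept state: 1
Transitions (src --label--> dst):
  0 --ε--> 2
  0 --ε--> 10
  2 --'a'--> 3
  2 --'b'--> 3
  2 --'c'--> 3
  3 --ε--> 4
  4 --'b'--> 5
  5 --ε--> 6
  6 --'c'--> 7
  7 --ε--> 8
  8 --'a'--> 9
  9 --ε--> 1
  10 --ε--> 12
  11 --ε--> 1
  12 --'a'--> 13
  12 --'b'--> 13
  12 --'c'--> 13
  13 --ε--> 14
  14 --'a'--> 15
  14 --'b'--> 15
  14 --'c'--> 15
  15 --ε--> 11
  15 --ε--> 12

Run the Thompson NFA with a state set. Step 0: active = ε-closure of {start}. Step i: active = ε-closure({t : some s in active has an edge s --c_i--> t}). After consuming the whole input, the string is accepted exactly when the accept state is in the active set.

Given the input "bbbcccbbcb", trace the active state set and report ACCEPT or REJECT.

initial (ε-close {0}): {0,2,10,12}
'b' @ 1: {3,4,13,14}
'b' @ 2: {1,5,6,11,12,15}  (accept∈set)
'b' @ 3: {13,14}
'c' @ 4: {1,11,12,15}  (accept∈set)
'c' @ 5: {13,14}
'c' @ 6: {1,11,12,15}  (accept∈set)
'b' @ 7: {13,14}
'b' @ 8: {1,11,12,15}  (accept∈set)
'c' @ 9: {13,14}
'b' @ 10: {1,11,12,15}  (accept∈set)
final: {1,11,12,15}; accept 1 in set

Answer: ACCEPT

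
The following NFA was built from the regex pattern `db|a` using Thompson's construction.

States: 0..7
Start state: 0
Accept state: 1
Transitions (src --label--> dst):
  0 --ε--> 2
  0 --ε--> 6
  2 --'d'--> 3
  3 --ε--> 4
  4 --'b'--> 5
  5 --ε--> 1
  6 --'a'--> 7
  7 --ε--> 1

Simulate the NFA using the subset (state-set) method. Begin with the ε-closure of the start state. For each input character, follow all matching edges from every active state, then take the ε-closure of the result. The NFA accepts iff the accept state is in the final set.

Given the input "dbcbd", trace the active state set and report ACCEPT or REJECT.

Answer: REJECT

Trace:
initial (ε-close {0}): {0,2,6}
'd' @ 1: {3,4}
'b' @ 2: {1,5}  [accepting]
'c' @ 3: {}  — state set empty
rest 'bd' ignored (set empty)
final: {}; accept 1 not in set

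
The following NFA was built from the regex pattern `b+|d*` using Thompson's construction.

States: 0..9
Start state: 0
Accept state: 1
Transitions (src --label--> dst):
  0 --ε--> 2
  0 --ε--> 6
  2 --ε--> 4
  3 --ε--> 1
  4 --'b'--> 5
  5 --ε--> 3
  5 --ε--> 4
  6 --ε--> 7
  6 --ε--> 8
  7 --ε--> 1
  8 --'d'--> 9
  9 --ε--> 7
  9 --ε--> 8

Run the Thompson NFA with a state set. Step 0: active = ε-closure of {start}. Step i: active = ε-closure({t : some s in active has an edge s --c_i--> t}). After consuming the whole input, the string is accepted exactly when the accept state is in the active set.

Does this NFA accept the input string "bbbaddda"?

S₀ = ε-closure({0}) = {0,1,2,4,6,7,8}
'b' @ 1: {1,3,4,5}  ✓accept
'b' @ 2: {1,3,4,5}  ✓accept
'b' @ 3: {1,3,4,5}  ✓accept
'a' @ 4: {}  — no active states
rest 'ddda' ignored (set empty)
end set {} — state 1 not in

Answer: REJECT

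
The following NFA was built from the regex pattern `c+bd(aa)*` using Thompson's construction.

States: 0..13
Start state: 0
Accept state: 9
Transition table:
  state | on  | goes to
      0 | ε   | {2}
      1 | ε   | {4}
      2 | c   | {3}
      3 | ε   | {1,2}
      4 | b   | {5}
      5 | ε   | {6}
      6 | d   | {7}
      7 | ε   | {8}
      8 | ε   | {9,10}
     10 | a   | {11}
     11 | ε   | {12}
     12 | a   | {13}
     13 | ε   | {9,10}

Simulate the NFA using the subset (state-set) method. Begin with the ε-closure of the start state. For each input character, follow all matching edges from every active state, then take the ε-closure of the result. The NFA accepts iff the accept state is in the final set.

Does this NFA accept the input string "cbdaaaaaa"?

Answer: ACCEPT

Derivation:
start: ε-closure({0}) = {0,2}
'c' @ 1: {1,2,3,4}
'b' @ 2: {5,6}
'd' @ 3: {7,8,9,10}  (accept∈set)
'a' @ 4: {11,12}
'a' @ 5: {9,10,13}  (accept∈set)
'a' @ 6: {11,12}
'a' @ 7: {9,10,13}  (accept∈set)
'a' @ 8: {11,12}
'a' @ 9: {9,10,13}  (accept∈set)
after full input: {9,10,13}  (accept=9 in)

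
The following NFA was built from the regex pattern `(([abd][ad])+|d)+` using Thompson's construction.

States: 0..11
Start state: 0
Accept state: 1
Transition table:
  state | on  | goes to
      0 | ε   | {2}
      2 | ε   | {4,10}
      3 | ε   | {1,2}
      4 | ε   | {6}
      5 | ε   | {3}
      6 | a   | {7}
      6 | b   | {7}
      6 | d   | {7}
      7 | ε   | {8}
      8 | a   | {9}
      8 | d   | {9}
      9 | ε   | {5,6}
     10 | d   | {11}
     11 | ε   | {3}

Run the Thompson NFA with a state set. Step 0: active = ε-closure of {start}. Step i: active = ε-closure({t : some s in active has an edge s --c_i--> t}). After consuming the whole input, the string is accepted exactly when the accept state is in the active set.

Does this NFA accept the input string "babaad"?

initial (ε-close {0}): {0,2,4,6,10}
'b' @ 1: {7,8}
'a' @ 2: {1,2,3,4,5,6,9,10}  ✓accept
'b' @ 3: {7,8}
'a' @ 4: {1,2,3,4,5,6,9,10}  ✓accept
'a' @ 5: {7,8}
'd' @ 6: {1,2,3,4,5,6,9,10}  ✓accept
end set {1,2,3,4,5,6,9,10} — state 1 in

Answer: ACCEPT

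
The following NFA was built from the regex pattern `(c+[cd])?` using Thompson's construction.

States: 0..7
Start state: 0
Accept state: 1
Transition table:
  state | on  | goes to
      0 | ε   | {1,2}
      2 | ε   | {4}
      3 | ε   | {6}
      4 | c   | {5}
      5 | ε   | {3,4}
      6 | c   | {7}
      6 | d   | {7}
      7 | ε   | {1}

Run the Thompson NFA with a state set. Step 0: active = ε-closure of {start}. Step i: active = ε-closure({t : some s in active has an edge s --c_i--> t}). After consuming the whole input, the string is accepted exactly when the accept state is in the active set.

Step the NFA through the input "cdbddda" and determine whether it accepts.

initial (ε-close {0}): {0,1,2,4}
'c' @ 1: {3,4,5,6}
'd' @ 2: {1,7}  [accepting]
'b' @ 3: {}  — dead — no transitions
rest 'ddda' ignored (set empty)
final: {}; accept 1 not in set

Answer: REJECT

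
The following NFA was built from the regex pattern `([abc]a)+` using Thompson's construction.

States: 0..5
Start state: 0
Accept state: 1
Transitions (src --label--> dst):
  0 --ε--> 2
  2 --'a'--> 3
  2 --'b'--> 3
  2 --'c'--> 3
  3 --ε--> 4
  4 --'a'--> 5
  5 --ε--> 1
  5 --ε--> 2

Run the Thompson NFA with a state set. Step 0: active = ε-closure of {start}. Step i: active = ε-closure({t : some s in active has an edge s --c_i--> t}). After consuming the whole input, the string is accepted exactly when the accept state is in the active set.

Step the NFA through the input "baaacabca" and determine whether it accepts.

start: ε-closure({0}) = {0,2}
'b' @ 1: {3,4}
'a' @ 2: {1,2,5}  ✓accept
'a' @ 3: {3,4}
'a' @ 4: {1,2,5}  ✓accept
'c' @ 5: {3,4}
'a' @ 6: {1,2,5}  ✓accept
'b' @ 7: {3,4}
'c' @ 8: {}  — no active states
rest 'a' ignored (set empty)
after full input: {}  (accept=1 not in)

Answer: REJECT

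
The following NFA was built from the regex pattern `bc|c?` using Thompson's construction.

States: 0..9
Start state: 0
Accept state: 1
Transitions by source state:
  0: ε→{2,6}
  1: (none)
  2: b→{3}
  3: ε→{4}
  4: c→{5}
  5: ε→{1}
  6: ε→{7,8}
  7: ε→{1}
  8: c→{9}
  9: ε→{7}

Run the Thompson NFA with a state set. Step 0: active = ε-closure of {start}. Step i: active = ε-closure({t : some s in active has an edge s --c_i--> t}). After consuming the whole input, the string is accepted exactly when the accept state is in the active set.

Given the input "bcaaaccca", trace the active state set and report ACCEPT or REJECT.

S₀ = ε-closure({0}) = {0,1,2,6,7,8}
'b' @ 1: {3,4}
'c' @ 2: {1,5}  [accepting]
'a' @ 3: {}  — dead — no transitions
rest 'aaccca' ignored (set empty)
after full input: {}  (accept=1 not in)

Answer: REJECT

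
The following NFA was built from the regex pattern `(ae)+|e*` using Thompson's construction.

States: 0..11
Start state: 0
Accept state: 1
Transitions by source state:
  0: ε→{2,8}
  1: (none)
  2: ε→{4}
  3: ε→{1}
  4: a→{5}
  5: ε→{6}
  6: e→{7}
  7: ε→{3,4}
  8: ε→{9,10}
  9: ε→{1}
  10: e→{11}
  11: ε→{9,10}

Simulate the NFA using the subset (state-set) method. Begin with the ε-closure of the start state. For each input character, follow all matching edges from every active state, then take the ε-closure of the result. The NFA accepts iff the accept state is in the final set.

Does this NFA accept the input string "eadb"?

Answer: REJECT

Trace:
start: ε-closure({0}) = {0,1,2,4,8,9,10}
'e' @ 1: {1,9,10,11}  (accept∈set)
'a' @ 2: {}  — no active states
rest 'db' ignored (set empty)
end set {} — state 1 not in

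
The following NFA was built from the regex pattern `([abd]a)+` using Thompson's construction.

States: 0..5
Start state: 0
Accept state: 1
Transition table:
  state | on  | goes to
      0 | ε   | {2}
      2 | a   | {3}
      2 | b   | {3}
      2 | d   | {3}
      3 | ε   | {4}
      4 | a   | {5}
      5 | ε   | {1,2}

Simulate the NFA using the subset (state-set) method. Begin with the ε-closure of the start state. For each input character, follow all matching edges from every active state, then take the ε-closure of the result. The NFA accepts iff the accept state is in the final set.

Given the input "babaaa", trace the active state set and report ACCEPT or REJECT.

Answer: ACCEPT

Steps:
initial (ε-close {0}): {0,2}
'b' @ 1: {3,4}
'a' @ 2: {1,2,5}  (accept∈set)
'b' @ 3: {3,4}
'a' @ 4: {1,2,5}  (accept∈set)
'a' @ 5: {3,4}
'a' @ 6: {1,2,5}  (accept∈set)
final: {1,2,5}; accept 1 in set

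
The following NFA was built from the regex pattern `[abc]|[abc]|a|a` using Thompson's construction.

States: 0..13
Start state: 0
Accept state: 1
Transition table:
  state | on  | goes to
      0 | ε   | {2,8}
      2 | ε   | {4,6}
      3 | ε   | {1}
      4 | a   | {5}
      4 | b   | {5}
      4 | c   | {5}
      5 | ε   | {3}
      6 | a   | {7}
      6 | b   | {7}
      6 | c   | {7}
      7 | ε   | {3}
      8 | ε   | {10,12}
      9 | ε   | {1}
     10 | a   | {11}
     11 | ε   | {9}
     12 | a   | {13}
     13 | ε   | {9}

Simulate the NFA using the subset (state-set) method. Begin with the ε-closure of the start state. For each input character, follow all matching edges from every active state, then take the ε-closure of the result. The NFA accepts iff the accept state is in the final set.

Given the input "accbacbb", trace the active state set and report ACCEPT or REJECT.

initial (ε-close {0}): {0,2,4,6,8,10,12}
'a' @ 1: {1,3,5,7,9,11,13}  (accept∈set)
'c' @ 2: {}  — no active states
rest 'cbacbb' ignored (set empty)
final: {}; accept 1 not in set

Answer: REJECT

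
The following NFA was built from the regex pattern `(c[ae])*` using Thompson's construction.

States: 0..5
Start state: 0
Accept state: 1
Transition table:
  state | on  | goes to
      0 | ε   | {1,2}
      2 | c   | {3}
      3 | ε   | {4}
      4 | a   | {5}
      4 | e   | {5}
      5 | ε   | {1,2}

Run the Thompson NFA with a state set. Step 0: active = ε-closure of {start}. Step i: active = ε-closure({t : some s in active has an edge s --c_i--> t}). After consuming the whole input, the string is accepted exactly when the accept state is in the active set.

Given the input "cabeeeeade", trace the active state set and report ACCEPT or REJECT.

S₀ = ε-closure({0}) = {0,1,2}
'c' @ 1: {3,4}
'a' @ 2: {1,2,5}  [accepting]
'b' @ 3: {}  — state set empty
rest 'eeeeade' ignored (set empty)
final: {}; accept 1 not in set

Answer: REJECT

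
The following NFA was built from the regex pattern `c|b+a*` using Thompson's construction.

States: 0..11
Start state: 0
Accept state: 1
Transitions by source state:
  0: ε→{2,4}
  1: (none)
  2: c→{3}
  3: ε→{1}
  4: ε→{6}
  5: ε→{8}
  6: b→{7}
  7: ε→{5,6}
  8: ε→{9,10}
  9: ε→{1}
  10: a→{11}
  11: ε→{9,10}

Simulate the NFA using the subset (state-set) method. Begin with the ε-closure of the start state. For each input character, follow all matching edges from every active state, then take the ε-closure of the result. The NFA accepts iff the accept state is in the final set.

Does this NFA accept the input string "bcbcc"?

initial (ε-close {0}): {0,2,4,6}
'b' @ 1: {1,5,6,7,8,9,10}  ✓accept
'c' @ 2: {}  — dead — no transitions
rest 'bcc' ignored (set empty)
end set {} — state 1 not in

Answer: REJECT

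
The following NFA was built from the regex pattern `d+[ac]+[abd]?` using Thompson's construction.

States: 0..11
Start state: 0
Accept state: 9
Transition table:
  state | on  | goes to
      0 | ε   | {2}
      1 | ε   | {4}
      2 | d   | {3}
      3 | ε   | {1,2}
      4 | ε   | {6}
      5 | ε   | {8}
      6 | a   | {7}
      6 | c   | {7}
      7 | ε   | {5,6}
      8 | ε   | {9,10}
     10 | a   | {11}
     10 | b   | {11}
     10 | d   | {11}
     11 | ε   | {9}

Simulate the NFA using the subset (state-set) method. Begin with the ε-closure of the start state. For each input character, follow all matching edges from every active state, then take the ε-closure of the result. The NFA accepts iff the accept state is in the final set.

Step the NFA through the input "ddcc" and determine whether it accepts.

initial (ε-close {0}): {0,2}
'd' @ 1: {1,2,3,4,6}
'd' @ 2: {1,2,3,4,6}
'c' @ 3: {5,6,7,8,9,10}  ✓accept
'c' @ 4: {5,6,7,8,9,10}  ✓accept
end set {5,6,7,8,9,10} — state 9 in

Answer: ACCEPT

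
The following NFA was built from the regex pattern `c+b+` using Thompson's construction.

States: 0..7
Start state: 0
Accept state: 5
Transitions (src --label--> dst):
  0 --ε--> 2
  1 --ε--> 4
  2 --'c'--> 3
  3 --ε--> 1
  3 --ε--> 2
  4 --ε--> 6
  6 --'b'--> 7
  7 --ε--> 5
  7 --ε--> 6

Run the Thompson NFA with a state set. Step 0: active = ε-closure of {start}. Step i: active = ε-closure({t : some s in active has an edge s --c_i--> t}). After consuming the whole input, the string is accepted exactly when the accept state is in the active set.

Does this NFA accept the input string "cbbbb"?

Answer: ACCEPT

Steps:
start: ε-closure({0}) = {0,2}
'c' @ 1: {1,2,3,4,6}
'b' @ 2: {5,6,7}  [accepting]
'b' @ 3: {5,6,7}  [accepting]
'b' @ 4: {5,6,7}  [accepting]
'b' @ 5: {5,6,7}  [accepting]
final: {5,6,7}; accept 5 in set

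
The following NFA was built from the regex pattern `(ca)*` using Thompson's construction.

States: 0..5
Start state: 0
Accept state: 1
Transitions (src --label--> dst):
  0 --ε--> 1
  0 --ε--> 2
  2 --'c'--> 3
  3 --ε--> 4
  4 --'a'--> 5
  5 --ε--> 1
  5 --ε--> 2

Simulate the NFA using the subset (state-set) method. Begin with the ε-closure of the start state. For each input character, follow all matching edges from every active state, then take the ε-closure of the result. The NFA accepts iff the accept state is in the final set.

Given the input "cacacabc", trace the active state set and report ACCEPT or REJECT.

Answer: REJECT

Steps:
S₀ = ε-closure({0}) = {0,1,2}
'c' @ 1: {3,4}
'a' @ 2: {1,2,5}  (accept∈set)
'c' @ 3: {3,4}
'a' @ 4: {1,2,5}  (accept∈set)
'c' @ 5: {3,4}
'a' @ 6: {1,2,5}  (accept∈set)
'b' @ 7: {}  — state set empty
rest 'c' ignored (set empty)
after full input: {}  (accept=1 not in)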